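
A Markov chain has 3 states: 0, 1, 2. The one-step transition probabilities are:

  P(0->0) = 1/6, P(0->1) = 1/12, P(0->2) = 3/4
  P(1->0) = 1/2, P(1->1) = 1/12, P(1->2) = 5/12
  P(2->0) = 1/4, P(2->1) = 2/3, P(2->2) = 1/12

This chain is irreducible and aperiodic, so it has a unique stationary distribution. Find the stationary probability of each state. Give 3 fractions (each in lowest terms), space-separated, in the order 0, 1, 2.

Answer: 81/268 83/268 26/67

Derivation:
The stationary distribution satisfies pi = pi * P, i.e.:
  pi_0 = 1/6*pi_0 + 1/2*pi_1 + 1/4*pi_2
  pi_1 = 1/12*pi_0 + 1/12*pi_1 + 2/3*pi_2
  pi_2 = 3/4*pi_0 + 5/12*pi_1 + 1/12*pi_2
with normalization: pi_0 + pi_1 + pi_2 = 1.

Using the first 2 balance equations plus normalization, the linear system A*pi = b is:
  [-5/6, 1/2, 1/4] . pi = 0
  [1/12, -11/12, 2/3] . pi = 0
  [1, 1, 1] . pi = 1

Solving yields:
  pi_0 = 81/268
  pi_1 = 83/268
  pi_2 = 26/67

Verification (pi * P):
  81/268*1/6 + 83/268*1/2 + 26/67*1/4 = 81/268 = pi_0  (ok)
  81/268*1/12 + 83/268*1/12 + 26/67*2/3 = 83/268 = pi_1  (ok)
  81/268*3/4 + 83/268*5/12 + 26/67*1/12 = 26/67 = pi_2  (ok)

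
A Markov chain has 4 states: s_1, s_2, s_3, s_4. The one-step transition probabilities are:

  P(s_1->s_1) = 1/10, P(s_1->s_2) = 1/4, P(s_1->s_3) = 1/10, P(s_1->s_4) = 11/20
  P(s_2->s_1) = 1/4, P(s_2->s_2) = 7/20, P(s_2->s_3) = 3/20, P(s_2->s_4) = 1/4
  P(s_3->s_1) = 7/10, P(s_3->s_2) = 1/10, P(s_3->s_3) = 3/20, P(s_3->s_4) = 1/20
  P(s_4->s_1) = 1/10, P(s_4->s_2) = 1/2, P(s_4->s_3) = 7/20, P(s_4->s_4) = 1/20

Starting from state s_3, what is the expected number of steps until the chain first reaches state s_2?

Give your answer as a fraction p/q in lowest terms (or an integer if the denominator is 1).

Let h_i = expected steps to first reach s_2 from state i.
Boundary: h_s_2 = 0.
First-step equations for the other states:
  h_s_1 = 1 + 1/10*h_s_1 + 1/4*h_s_2 + 1/10*h_s_3 + 11/20*h_s_4
  h_s_3 = 1 + 7/10*h_s_1 + 1/10*h_s_2 + 3/20*h_s_3 + 1/20*h_s_4
  h_s_4 = 1 + 1/10*h_s_1 + 1/2*h_s_2 + 7/20*h_s_3 + 1/20*h_s_4

Substituting h_s_2 = 0 and rearranging gives the linear system (I - Q) h = 1:
  [9/10, -1/10, -11/20] . (h_s_1, h_s_3, h_s_4) = 1
  [-7/10, 17/20, -1/20] . (h_s_1, h_s_3, h_s_4) = 1
  [-1/10, -7/20, 19/20] . (h_s_1, h_s_3, h_s_4) = 1

Solving yields:
  h_s_1 = 124/37
  h_s_3 = 152/37
  h_s_4 = 108/37

Starting state is s_3, so the expected hitting time is h_s_3 = 152/37.

Answer: 152/37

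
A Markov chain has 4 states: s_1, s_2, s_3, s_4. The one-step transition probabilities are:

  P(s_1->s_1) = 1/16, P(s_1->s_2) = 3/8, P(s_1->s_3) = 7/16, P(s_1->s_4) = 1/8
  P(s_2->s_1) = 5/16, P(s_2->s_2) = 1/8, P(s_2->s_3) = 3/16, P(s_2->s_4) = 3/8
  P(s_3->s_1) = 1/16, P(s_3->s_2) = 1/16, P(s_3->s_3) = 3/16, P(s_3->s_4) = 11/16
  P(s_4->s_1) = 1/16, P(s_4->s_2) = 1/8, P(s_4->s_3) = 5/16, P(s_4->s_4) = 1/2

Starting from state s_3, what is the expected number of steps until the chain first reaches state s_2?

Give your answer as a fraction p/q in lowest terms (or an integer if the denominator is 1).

Answer: 2432/283

Derivation:
Let h_i = expected steps to first reach s_2 from state i.
Boundary: h_s_2 = 0.
First-step equations for the other states:
  h_s_1 = 1 + 1/16*h_s_1 + 3/8*h_s_2 + 7/16*h_s_3 + 1/8*h_s_4
  h_s_3 = 1 + 1/16*h_s_1 + 1/16*h_s_2 + 3/16*h_s_3 + 11/16*h_s_4
  h_s_4 = 1 + 1/16*h_s_1 + 1/8*h_s_2 + 5/16*h_s_3 + 1/2*h_s_4

Substituting h_s_2 = 0 and rearranging gives the linear system (I - Q) h = 1:
  [15/16, -7/16, -1/8] . (h_s_1, h_s_3, h_s_4) = 1
  [-1/16, 13/16, -11/16] . (h_s_1, h_s_3, h_s_4) = 1
  [-1/16, -5/16, 1/2] . (h_s_1, h_s_3, h_s_4) = 1

Solving yields:
  h_s_1 = 1744/283
  h_s_3 = 2432/283
  h_s_4 = 2304/283

Starting state is s_3, so the expected hitting time is h_s_3 = 2432/283.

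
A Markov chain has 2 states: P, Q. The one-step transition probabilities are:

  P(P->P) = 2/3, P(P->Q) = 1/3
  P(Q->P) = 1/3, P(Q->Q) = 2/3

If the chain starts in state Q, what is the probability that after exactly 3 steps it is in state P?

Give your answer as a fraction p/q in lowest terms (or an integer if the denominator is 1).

Answer: 13/27

Derivation:
Computing P^3 by repeated multiplication:
P^1 =
  P: [2/3, 1/3]
  Q: [1/3, 2/3]
P^2 =
  P: [5/9, 4/9]
  Q: [4/9, 5/9]
P^3 =
  P: [14/27, 13/27]
  Q: [13/27, 14/27]

(P^3)[Q -> P] = 13/27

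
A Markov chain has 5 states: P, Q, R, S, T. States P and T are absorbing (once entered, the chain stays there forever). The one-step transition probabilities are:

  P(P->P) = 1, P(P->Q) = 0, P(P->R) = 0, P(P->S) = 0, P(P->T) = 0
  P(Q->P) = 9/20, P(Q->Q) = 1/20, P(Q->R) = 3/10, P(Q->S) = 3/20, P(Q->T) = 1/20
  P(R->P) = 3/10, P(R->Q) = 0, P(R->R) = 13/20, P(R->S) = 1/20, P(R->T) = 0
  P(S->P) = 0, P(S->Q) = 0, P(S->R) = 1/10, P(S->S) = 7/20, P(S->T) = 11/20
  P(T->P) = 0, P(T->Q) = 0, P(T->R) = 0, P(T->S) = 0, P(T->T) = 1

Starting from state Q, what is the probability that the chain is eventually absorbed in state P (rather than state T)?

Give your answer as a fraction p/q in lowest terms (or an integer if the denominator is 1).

Let a_i = P(absorbed in P | start in state i).
Boundary conditions: a_P = 1, a_T = 0.
For each transient state i, a_i = sum_j P(i->j) * a_j:
  a_Q = 9/20*a_P + 1/20*a_Q + 3/10*a_R + 3/20*a_S + 1/20*a_T
  a_R = 3/10*a_P + 0*a_Q + 13/20*a_R + 1/20*a_S + 0*a_T
  a_S = 0*a_P + 0*a_Q + 1/10*a_R + 7/20*a_S + 11/20*a_T

Substituting a_P = 1 and a_T = 0, rearrange to (I - Q) a = r where r[i] = P(i -> P):
  [19/20, -3/10, -3/20] . (a_Q, a_R, a_S) = 9/20
  [0, 7/20, -1/20] . (a_Q, a_R, a_S) = 3/10
  [0, -1/10, 13/20] . (a_Q, a_R, a_S) = 0

Solving yields:
  a_Q = 1305/1691
  a_R = 78/89
  a_S = 12/89

Starting state is Q, so the absorption probability is a_Q = 1305/1691.

Answer: 1305/1691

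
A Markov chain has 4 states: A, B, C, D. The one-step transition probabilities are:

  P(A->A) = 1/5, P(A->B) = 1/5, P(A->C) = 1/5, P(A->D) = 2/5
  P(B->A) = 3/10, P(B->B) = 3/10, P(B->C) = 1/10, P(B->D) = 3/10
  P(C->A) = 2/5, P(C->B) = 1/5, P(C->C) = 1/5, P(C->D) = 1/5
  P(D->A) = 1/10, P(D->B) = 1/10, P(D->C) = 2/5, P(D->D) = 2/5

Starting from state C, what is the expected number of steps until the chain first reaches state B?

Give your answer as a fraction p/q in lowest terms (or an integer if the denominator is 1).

Let h_i = expected steps to first reach B from state i.
Boundary: h_B = 0.
First-step equations for the other states:
  h_A = 1 + 1/5*h_A + 1/5*h_B + 1/5*h_C + 2/5*h_D
  h_C = 1 + 2/5*h_A + 1/5*h_B + 1/5*h_C + 1/5*h_D
  h_D = 1 + 1/10*h_A + 1/10*h_B + 2/5*h_C + 2/5*h_D

Substituting h_B = 0 and rearranging gives the linear system (I - Q) h = 1:
  [4/5, -1/5, -2/5] . (h_A, h_C, h_D) = 1
  [-2/5, 4/5, -1/5] . (h_A, h_C, h_D) = 1
  [-1/10, -2/5, 3/5] . (h_A, h_C, h_D) = 1

Solving yields:
  h_A = 260/43
  h_C = 255/43
  h_D = 285/43

Starting state is C, so the expected hitting time is h_C = 255/43.

Answer: 255/43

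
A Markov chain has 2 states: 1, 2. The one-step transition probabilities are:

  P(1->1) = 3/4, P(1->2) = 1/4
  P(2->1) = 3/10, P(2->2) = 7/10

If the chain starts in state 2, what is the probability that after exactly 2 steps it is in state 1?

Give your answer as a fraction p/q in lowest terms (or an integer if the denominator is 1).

Computing P^2 by repeated multiplication:
P^1 =
  1: [3/4, 1/4]
  2: [3/10, 7/10]
P^2 =
  1: [51/80, 29/80]
  2: [87/200, 113/200]

(P^2)[2 -> 1] = 87/200

Answer: 87/200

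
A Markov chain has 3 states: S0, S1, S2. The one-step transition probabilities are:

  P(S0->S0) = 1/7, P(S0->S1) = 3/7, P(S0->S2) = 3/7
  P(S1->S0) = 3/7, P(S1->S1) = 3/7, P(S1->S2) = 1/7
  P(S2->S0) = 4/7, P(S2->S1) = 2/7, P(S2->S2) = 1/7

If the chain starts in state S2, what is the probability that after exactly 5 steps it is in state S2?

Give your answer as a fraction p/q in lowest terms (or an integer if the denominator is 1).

Computing P^5 by repeated multiplication:
P^1 =
  S0: [1/7, 3/7, 3/7]
  S1: [3/7, 3/7, 1/7]
  S2: [4/7, 2/7, 1/7]
P^2 =
  S0: [22/49, 18/49, 9/49]
  S1: [16/49, 20/49, 13/49]
  S2: [2/7, 20/49, 15/49]
P^3 =
  S0: [16/49, 138/343, 93/343]
  S1: [128/343, 134/343, 81/343]
  S2: [134/343, 132/343, 11/49]
P^4 =
  S0: [898/2401, 936/2401, 81/343]
  S1: [122/343, 948/2401, 599/2401]
  S2: [838/2401, 136/343, 611/2401]
P^5 =
  S0: [5974/16807, 948/2401, 4197/16807]
  S1: [6094/16807, 6604/16807, 587/2401]
  S2: [6138/16807, 6592/16807, 4077/16807]

(P^5)[S2 -> S2] = 4077/16807

Answer: 4077/16807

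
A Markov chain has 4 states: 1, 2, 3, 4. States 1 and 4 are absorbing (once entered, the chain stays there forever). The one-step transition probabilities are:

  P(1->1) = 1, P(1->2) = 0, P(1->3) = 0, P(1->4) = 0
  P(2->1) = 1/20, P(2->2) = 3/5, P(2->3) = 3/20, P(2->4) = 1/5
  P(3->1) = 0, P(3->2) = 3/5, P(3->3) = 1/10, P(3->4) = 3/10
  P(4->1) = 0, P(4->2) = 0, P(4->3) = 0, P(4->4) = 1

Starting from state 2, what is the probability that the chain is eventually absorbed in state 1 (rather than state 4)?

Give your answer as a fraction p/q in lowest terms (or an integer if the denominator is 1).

Let a_i = P(absorbed in 1 | start in state i).
Boundary conditions: a_1 = 1, a_4 = 0.
For each transient state i, a_i = sum_j P(i->j) * a_j:
  a_2 = 1/20*a_1 + 3/5*a_2 + 3/20*a_3 + 1/5*a_4
  a_3 = 0*a_1 + 3/5*a_2 + 1/10*a_3 + 3/10*a_4

Substituting a_1 = 1 and a_4 = 0, rearrange to (I - Q) a = r where r[i] = P(i -> 1):
  [2/5, -3/20] . (a_2, a_3) = 1/20
  [-3/5, 9/10] . (a_2, a_3) = 0

Solving yields:
  a_2 = 1/6
  a_3 = 1/9

Starting state is 2, so the absorption probability is a_2 = 1/6.

Answer: 1/6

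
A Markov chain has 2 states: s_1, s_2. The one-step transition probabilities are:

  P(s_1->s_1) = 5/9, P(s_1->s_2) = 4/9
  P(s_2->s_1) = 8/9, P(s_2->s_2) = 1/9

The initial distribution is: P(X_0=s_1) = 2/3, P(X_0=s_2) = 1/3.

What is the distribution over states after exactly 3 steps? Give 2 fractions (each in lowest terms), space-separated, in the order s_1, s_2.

Propagating the distribution step by step (d_{t+1} = d_t * P):
d_0 = (s_1=2/3, s_2=1/3)
  d_1[s_1] = 2/3*5/9 + 1/3*8/9 = 2/3
  d_1[s_2] = 2/3*4/9 + 1/3*1/9 = 1/3
d_1 = (s_1=2/3, s_2=1/3)
  d_2[s_1] = 2/3*5/9 + 1/3*8/9 = 2/3
  d_2[s_2] = 2/3*4/9 + 1/3*1/9 = 1/3
d_2 = (s_1=2/3, s_2=1/3)
  d_3[s_1] = 2/3*5/9 + 1/3*8/9 = 2/3
  d_3[s_2] = 2/3*4/9 + 1/3*1/9 = 1/3
d_3 = (s_1=2/3, s_2=1/3)

Answer: 2/3 1/3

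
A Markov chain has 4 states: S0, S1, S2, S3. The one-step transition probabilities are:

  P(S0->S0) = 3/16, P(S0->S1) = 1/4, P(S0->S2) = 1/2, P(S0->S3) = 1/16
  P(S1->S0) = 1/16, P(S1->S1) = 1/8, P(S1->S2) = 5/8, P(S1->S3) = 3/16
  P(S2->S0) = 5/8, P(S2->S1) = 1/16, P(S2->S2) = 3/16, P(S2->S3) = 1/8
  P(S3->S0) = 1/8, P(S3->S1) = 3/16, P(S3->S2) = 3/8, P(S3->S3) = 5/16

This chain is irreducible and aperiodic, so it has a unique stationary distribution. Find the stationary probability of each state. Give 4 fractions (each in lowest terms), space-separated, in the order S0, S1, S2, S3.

The stationary distribution satisfies pi = pi * P, i.e.:
  pi_S0 = 3/16*pi_S0 + 1/16*pi_S1 + 5/8*pi_S2 + 1/8*pi_S3
  pi_S1 = 1/4*pi_S0 + 1/8*pi_S1 + 1/16*pi_S2 + 3/16*pi_S3
  pi_S2 = 1/2*pi_S0 + 5/8*pi_S1 + 3/16*pi_S2 + 3/8*pi_S3
  pi_S3 = 1/16*pi_S0 + 3/16*pi_S1 + 1/8*pi_S2 + 5/16*pi_S3
with normalization: pi_S0 + pi_S1 + pi_S2 + pi_S3 = 1.

Using the first 3 balance equations plus normalization, the linear system A*pi = b is:
  [-13/16, 1/16, 5/8, 1/8] . pi = 0
  [1/4, -7/8, 1/16, 3/16] . pi = 0
  [1/2, 5/8, -13/16, 3/8] . pi = 0
  [1, 1, 1, 1] . pi = 1

Solving yields:
  pi_S0 = 1529/4676
  pi_S1 = 705/4676
  pi_S2 = 893/2338
  pi_S3 = 164/1169

Verification (pi * P):
  1529/4676*3/16 + 705/4676*1/16 + 893/2338*5/8 + 164/1169*1/8 = 1529/4676 = pi_S0  (ok)
  1529/4676*1/4 + 705/4676*1/8 + 893/2338*1/16 + 164/1169*3/16 = 705/4676 = pi_S1  (ok)
  1529/4676*1/2 + 705/4676*5/8 + 893/2338*3/16 + 164/1169*3/8 = 893/2338 = pi_S2  (ok)
  1529/4676*1/16 + 705/4676*3/16 + 893/2338*1/8 + 164/1169*5/16 = 164/1169 = pi_S3  (ok)

Answer: 1529/4676 705/4676 893/2338 164/1169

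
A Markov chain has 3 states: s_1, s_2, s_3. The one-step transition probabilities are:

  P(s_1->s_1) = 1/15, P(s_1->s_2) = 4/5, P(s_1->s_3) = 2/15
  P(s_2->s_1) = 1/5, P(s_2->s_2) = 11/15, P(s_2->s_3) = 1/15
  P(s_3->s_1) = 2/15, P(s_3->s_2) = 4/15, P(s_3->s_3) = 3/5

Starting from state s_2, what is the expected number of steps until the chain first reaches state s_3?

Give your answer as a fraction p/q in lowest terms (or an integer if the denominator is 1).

Answer: 51/4

Derivation:
Let h_i = expected steps to first reach s_3 from state i.
Boundary: h_s_3 = 0.
First-step equations for the other states:
  h_s_1 = 1 + 1/15*h_s_1 + 4/5*h_s_2 + 2/15*h_s_3
  h_s_2 = 1 + 1/5*h_s_1 + 11/15*h_s_2 + 1/15*h_s_3

Substituting h_s_3 = 0 and rearranging gives the linear system (I - Q) h = 1:
  [14/15, -4/5] . (h_s_1, h_s_2) = 1
  [-1/5, 4/15] . (h_s_1, h_s_2) = 1

Solving yields:
  h_s_1 = 12
  h_s_2 = 51/4

Starting state is s_2, so the expected hitting time is h_s_2 = 51/4.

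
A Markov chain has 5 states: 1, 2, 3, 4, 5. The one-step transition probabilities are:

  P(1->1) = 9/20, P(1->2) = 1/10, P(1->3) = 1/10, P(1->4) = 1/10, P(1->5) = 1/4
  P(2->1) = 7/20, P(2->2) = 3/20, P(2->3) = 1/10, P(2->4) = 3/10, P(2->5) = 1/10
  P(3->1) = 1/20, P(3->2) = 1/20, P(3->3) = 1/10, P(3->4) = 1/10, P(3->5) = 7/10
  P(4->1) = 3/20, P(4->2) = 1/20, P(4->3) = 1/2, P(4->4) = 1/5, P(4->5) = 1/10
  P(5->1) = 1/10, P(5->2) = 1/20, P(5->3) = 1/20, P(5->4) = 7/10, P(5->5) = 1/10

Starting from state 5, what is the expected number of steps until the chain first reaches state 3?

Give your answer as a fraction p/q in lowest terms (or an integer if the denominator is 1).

Let h_i = expected steps to first reach 3 from state i.
Boundary: h_3 = 0.
First-step equations for the other states:
  h_1 = 1 + 9/20*h_1 + 1/10*h_2 + 1/10*h_3 + 1/10*h_4 + 1/4*h_5
  h_2 = 1 + 7/20*h_1 + 3/20*h_2 + 1/10*h_3 + 3/10*h_4 + 1/10*h_5
  h_4 = 1 + 3/20*h_1 + 1/20*h_2 + 1/2*h_3 + 1/5*h_4 + 1/10*h_5
  h_5 = 1 + 1/10*h_1 + 1/20*h_2 + 1/20*h_3 + 7/10*h_4 + 1/10*h_5

Substituting h_3 = 0 and rearranging gives the linear system (I - Q) h = 1:
  [11/20, -1/10, -1/10, -1/4] . (h_1, h_2, h_4, h_5) = 1
  [-7/20, 17/20, -3/10, -1/10] . (h_1, h_2, h_4, h_5) = 1
  [-3/20, -1/20, 4/5, -1/10] . (h_1, h_2, h_4, h_5) = 1
  [-1/10, -1/20, -7/10, 9/10] . (h_1, h_2, h_4, h_5) = 1

Solving yields:
  h_1 = 17080/3239
  h_2 = 16052/3239
  h_4 = 10028/3239
  h_5 = 14188/3239

Starting state is 5, so the expected hitting time is h_5 = 14188/3239.

Answer: 14188/3239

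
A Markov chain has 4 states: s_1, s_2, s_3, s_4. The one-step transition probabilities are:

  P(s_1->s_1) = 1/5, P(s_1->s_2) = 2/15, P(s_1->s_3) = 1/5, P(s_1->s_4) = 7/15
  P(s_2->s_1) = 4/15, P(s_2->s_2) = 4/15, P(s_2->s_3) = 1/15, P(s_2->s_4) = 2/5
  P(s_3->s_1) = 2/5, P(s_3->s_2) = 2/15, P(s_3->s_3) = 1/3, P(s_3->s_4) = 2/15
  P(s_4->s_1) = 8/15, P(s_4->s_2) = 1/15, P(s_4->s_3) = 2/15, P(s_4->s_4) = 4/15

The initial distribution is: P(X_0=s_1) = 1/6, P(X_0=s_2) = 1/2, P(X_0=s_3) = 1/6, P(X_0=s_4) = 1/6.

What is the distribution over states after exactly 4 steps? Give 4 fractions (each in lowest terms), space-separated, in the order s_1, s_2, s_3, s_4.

Propagating the distribution step by step (d_{t+1} = d_t * P):
d_0 = (s_1=1/6, s_2=1/2, s_3=1/6, s_4=1/6)
  d_1[s_1] = 1/6*1/5 + 1/2*4/15 + 1/6*2/5 + 1/6*8/15 = 29/90
  d_1[s_2] = 1/6*2/15 + 1/2*4/15 + 1/6*2/15 + 1/6*1/15 = 17/90
  d_1[s_3] = 1/6*1/5 + 1/2*1/15 + 1/6*1/3 + 1/6*2/15 = 13/90
  d_1[s_4] = 1/6*7/15 + 1/2*2/5 + 1/6*2/15 + 1/6*4/15 = 31/90
d_1 = (s_1=29/90, s_2=17/90, s_3=13/90, s_4=31/90)
  d_2[s_1] = 29/90*1/5 + 17/90*4/15 + 13/90*2/5 + 31/90*8/15 = 481/1350
  d_2[s_2] = 29/90*2/15 + 17/90*4/15 + 13/90*2/15 + 31/90*1/15 = 61/450
  d_2[s_3] = 29/90*1/5 + 17/90*1/15 + 13/90*1/3 + 31/90*2/15 = 77/450
  d_2[s_4] = 29/90*7/15 + 17/90*2/5 + 13/90*2/15 + 31/90*4/15 = 91/270
d_2 = (s_1=481/1350, s_2=61/450, s_3=77/450, s_4=91/270)
  d_3[s_1] = 481/1350*1/5 + 61/450*4/15 + 77/450*2/5 + 91/270*8/15 = 7201/20250
  d_3[s_2] = 481/1350*2/15 + 61/450*4/15 + 77/450*2/15 + 91/270*1/15 = 2611/20250
  d_3[s_3] = 481/1350*1/5 + 61/450*1/15 + 77/450*1/3 + 91/270*2/15 = 3691/20250
  d_3[s_4] = 481/1350*7/15 + 61/450*2/5 + 77/450*2/15 + 91/270*4/15 = 2249/6750
d_3 = (s_1=7201/20250, s_2=2611/20250, s_3=3691/20250, s_4=2249/6750)
  d_4[s_1] = 7201/20250*1/5 + 2611/20250*4/15 + 3691/20250*2/5 + 2249/6750*8/15 = 108169/303750
  d_4[s_2] = 7201/20250*2/15 + 2611/20250*4/15 + 3691/20250*2/15 + 2249/6750*1/15 = 1559/12150
  d_4[s_3] = 7201/20250*1/5 + 2611/20250*1/15 + 3691/20250*1/3 + 2249/6750*2/15 = 18721/101250
  d_4[s_4] = 7201/20250*7/15 + 2611/20250*2/5 + 3691/20250*2/15 + 2249/6750*4/15 = 33481/101250
d_4 = (s_1=108169/303750, s_2=1559/12150, s_3=18721/101250, s_4=33481/101250)

Answer: 108169/303750 1559/12150 18721/101250 33481/101250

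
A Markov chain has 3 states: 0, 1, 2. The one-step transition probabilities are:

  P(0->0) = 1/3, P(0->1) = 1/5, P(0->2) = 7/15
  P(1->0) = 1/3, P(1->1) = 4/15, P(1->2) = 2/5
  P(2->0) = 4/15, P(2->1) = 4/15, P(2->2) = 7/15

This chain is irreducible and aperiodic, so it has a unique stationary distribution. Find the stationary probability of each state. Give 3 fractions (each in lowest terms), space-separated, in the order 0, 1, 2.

Answer: 64/211 52/211 95/211

Derivation:
The stationary distribution satisfies pi = pi * P, i.e.:
  pi_0 = 1/3*pi_0 + 1/3*pi_1 + 4/15*pi_2
  pi_1 = 1/5*pi_0 + 4/15*pi_1 + 4/15*pi_2
  pi_2 = 7/15*pi_0 + 2/5*pi_1 + 7/15*pi_2
with normalization: pi_0 + pi_1 + pi_2 = 1.

Using the first 2 balance equations plus normalization, the linear system A*pi = b is:
  [-2/3, 1/3, 4/15] . pi = 0
  [1/5, -11/15, 4/15] . pi = 0
  [1, 1, 1] . pi = 1

Solving yields:
  pi_0 = 64/211
  pi_1 = 52/211
  pi_2 = 95/211

Verification (pi * P):
  64/211*1/3 + 52/211*1/3 + 95/211*4/15 = 64/211 = pi_0  (ok)
  64/211*1/5 + 52/211*4/15 + 95/211*4/15 = 52/211 = pi_1  (ok)
  64/211*7/15 + 52/211*2/5 + 95/211*7/15 = 95/211 = pi_2  (ok)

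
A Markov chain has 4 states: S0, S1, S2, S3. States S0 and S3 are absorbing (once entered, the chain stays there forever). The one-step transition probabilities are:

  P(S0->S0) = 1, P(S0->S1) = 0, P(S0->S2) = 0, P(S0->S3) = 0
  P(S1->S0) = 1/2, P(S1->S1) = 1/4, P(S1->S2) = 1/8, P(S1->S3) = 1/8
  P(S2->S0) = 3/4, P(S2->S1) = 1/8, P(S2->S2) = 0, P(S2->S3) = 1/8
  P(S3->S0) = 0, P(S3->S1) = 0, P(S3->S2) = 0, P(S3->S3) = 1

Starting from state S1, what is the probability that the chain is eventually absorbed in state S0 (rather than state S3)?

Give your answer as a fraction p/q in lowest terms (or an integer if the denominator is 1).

Let a_i = P(absorbed in S0 | start in state i).
Boundary conditions: a_S0 = 1, a_S3 = 0.
For each transient state i, a_i = sum_j P(i->j) * a_j:
  a_S1 = 1/2*a_S0 + 1/4*a_S1 + 1/8*a_S2 + 1/8*a_S3
  a_S2 = 3/4*a_S0 + 1/8*a_S1 + 0*a_S2 + 1/8*a_S3

Substituting a_S0 = 1 and a_S3 = 0, rearrange to (I - Q) a = r where r[i] = P(i -> S0):
  [3/4, -1/8] . (a_S1, a_S2) = 1/2
  [-1/8, 1] . (a_S1, a_S2) = 3/4

Solving yields:
  a_S1 = 38/47
  a_S2 = 40/47

Starting state is S1, so the absorption probability is a_S1 = 38/47.

Answer: 38/47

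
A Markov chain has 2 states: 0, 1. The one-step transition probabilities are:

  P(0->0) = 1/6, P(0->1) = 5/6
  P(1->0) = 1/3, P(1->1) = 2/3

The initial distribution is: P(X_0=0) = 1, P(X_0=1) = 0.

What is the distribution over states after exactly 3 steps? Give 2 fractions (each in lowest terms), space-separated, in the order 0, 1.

Propagating the distribution step by step (d_{t+1} = d_t * P):
d_0 = (0=1, 1=0)
  d_1[0] = 1*1/6 + 0*1/3 = 1/6
  d_1[1] = 1*5/6 + 0*2/3 = 5/6
d_1 = (0=1/6, 1=5/6)
  d_2[0] = 1/6*1/6 + 5/6*1/3 = 11/36
  d_2[1] = 1/6*5/6 + 5/6*2/3 = 25/36
d_2 = (0=11/36, 1=25/36)
  d_3[0] = 11/36*1/6 + 25/36*1/3 = 61/216
  d_3[1] = 11/36*5/6 + 25/36*2/3 = 155/216
d_3 = (0=61/216, 1=155/216)

Answer: 61/216 155/216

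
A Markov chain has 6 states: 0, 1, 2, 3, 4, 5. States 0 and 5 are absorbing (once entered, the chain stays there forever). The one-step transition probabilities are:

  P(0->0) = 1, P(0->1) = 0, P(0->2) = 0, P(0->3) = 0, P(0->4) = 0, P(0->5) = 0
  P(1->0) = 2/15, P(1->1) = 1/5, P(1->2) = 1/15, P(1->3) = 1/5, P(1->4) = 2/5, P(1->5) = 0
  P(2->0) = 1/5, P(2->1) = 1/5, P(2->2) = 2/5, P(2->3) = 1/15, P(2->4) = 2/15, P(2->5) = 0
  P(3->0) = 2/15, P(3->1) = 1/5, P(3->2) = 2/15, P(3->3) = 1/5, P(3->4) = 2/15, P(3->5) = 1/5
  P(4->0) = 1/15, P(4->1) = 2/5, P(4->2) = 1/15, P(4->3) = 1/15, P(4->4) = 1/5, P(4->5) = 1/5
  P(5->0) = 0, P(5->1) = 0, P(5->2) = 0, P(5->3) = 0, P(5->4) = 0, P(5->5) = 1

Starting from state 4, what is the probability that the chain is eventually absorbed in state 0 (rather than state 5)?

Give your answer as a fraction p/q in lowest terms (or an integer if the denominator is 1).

Let a_i = P(absorbed in 0 | start in state i).
Boundary conditions: a_0 = 1, a_5 = 0.
For each transient state i, a_i = sum_j P(i->j) * a_j:
  a_1 = 2/15*a_0 + 1/5*a_1 + 1/15*a_2 + 1/5*a_3 + 2/5*a_4 + 0*a_5
  a_2 = 1/5*a_0 + 1/5*a_1 + 2/5*a_2 + 1/15*a_3 + 2/15*a_4 + 0*a_5
  a_3 = 2/15*a_0 + 1/5*a_1 + 2/15*a_2 + 1/5*a_3 + 2/15*a_4 + 1/5*a_5
  a_4 = 1/15*a_0 + 2/5*a_1 + 1/15*a_2 + 1/15*a_3 + 1/5*a_4 + 1/5*a_5

Substituting a_0 = 1 and a_5 = 0, rearrange to (I - Q) a = r where r[i] = P(i -> 0):
  [4/5, -1/15, -1/5, -2/5] . (a_1, a_2, a_3, a_4) = 2/15
  [-1/5, 3/5, -1/15, -2/15] . (a_1, a_2, a_3, a_4) = 1/5
  [-1/5, -2/15, 4/5, -2/15] . (a_1, a_2, a_3, a_4) = 2/15
  [-2/5, -1/15, -1/15, 4/5] . (a_1, a_2, a_3, a_4) = 1/15

Solving yields:
  a_1 = 29/49
  a_2 = 34/49
  a_3 = 25/49
  a_4 = 47/98

Starting state is 4, so the absorption probability is a_4 = 47/98.

Answer: 47/98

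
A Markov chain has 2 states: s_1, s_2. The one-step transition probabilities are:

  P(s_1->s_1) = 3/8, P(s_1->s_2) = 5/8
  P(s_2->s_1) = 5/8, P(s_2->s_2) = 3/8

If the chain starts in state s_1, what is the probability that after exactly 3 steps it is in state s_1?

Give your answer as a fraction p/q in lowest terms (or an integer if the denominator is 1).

Computing P^3 by repeated multiplication:
P^1 =
  s_1: [3/8, 5/8]
  s_2: [5/8, 3/8]
P^2 =
  s_1: [17/32, 15/32]
  s_2: [15/32, 17/32]
P^3 =
  s_1: [63/128, 65/128]
  s_2: [65/128, 63/128]

(P^3)[s_1 -> s_1] = 63/128

Answer: 63/128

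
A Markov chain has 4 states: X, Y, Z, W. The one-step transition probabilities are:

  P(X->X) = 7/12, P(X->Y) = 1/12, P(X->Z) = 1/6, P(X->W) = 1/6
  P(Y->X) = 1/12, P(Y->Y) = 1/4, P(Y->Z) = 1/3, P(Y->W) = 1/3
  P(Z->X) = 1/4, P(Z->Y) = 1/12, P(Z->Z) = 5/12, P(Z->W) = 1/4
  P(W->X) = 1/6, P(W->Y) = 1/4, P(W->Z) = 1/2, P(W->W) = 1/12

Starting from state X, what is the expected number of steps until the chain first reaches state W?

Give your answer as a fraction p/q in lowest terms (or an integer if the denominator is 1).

Let h_i = expected steps to first reach W from state i.
Boundary: h_W = 0.
First-step equations for the other states:
  h_X = 1 + 7/12*h_X + 1/12*h_Y + 1/6*h_Z + 1/6*h_W
  h_Y = 1 + 1/12*h_X + 1/4*h_Y + 1/3*h_Z + 1/3*h_W
  h_Z = 1 + 1/4*h_X + 1/12*h_Y + 5/12*h_Z + 1/4*h_W

Substituting h_W = 0 and rearranging gives the linear system (I - Q) h = 1:
  [5/12, -1/12, -1/6] . (h_X, h_Y, h_Z) = 1
  [-1/12, 3/4, -1/3] . (h_X, h_Y, h_Z) = 1
  [-1/4, -1/12, 7/12] . (h_X, h_Y, h_Z) = 1

Solving yields:
  h_X = 54/11
  h_Y = 42/11
  h_Z = 48/11

Starting state is X, so the expected hitting time is h_X = 54/11.

Answer: 54/11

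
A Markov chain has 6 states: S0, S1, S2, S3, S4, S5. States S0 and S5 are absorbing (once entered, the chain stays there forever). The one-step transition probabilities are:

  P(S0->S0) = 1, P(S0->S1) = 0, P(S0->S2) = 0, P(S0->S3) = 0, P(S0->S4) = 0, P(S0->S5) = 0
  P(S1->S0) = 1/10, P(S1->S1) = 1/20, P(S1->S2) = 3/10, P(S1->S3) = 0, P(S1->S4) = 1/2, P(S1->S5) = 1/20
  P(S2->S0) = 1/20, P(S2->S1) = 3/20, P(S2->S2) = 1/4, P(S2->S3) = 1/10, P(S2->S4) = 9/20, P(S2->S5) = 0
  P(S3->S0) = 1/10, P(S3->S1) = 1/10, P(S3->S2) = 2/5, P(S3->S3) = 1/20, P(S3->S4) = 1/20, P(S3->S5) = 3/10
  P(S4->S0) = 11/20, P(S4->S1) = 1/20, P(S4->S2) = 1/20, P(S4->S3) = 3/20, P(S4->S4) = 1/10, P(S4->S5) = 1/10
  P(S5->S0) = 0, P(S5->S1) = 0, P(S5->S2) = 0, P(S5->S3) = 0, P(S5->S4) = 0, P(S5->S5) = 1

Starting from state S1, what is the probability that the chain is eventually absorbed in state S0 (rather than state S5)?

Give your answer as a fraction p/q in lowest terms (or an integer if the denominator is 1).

Answer: 6748/8867

Derivation:
Let a_i = P(absorbed in S0 | start in state i).
Boundary conditions: a_S0 = 1, a_S5 = 0.
For each transient state i, a_i = sum_j P(i->j) * a_j:
  a_S1 = 1/10*a_S0 + 1/20*a_S1 + 3/10*a_S2 + 0*a_S3 + 1/2*a_S4 + 1/20*a_S5
  a_S2 = 1/20*a_S0 + 3/20*a_S1 + 1/4*a_S2 + 1/10*a_S3 + 9/20*a_S4 + 0*a_S5
  a_S3 = 1/10*a_S0 + 1/10*a_S1 + 2/5*a_S2 + 1/20*a_S3 + 1/20*a_S4 + 3/10*a_S5
  a_S4 = 11/20*a_S0 + 1/20*a_S1 + 1/20*a_S2 + 3/20*a_S3 + 1/10*a_S4 + 1/10*a_S5

Substituting a_S0 = 1 and a_S5 = 0, rearrange to (I - Q) a = r where r[i] = P(i -> S0):
  [19/20, -3/10, 0, -1/2] . (a_S1, a_S2, a_S3, a_S4) = 1/10
  [-3/20, 3/4, -1/10, -9/20] . (a_S1, a_S2, a_S3, a_S4) = 1/20
  [-1/10, -2/5, 19/20, -1/20] . (a_S1, a_S2, a_S3, a_S4) = 1/10
  [-1/20, -1/20, -3/20, 9/10] . (a_S1, a_S2, a_S3, a_S4) = 11/20

Solving yields:
  a_S1 = 6748/8867
  a_S2 = 6778/8867
  a_S3 = 4865/8867
  a_S4 = 6981/8867

Starting state is S1, so the absorption probability is a_S1 = 6748/8867.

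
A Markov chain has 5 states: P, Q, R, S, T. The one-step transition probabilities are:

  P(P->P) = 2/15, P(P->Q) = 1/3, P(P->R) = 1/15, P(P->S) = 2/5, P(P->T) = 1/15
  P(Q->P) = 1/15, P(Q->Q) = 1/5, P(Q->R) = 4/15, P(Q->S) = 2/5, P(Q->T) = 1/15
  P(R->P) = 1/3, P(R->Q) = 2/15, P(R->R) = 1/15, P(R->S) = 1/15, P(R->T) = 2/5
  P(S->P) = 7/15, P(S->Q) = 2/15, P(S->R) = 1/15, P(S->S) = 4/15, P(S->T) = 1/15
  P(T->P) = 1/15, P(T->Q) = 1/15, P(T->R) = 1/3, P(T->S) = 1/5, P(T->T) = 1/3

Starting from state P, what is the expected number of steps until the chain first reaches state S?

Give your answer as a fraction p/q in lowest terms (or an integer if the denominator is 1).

Let h_i = expected steps to first reach S from state i.
Boundary: h_S = 0.
First-step equations for the other states:
  h_P = 1 + 2/15*h_P + 1/3*h_Q + 1/15*h_R + 2/5*h_S + 1/15*h_T
  h_Q = 1 + 1/15*h_P + 1/5*h_Q + 4/15*h_R + 2/5*h_S + 1/15*h_T
  h_R = 1 + 1/3*h_P + 2/15*h_Q + 1/15*h_R + 1/15*h_S + 2/5*h_T
  h_T = 1 + 1/15*h_P + 1/15*h_Q + 1/3*h_R + 1/5*h_S + 1/3*h_T

Substituting h_S = 0 and rearranging gives the linear system (I - Q) h = 1:
  [13/15, -1/3, -1/15, -1/15] . (h_P, h_Q, h_R, h_T) = 1
  [-1/15, 4/5, -4/15, -1/15] . (h_P, h_Q, h_R, h_T) = 1
  [-1/3, -2/15, 14/15, -2/5] . (h_P, h_Q, h_R, h_T) = 1
  [-1/15, -1/15, -1/3, 2/3] . (h_P, h_Q, h_R, h_T) = 1

Solving yields:
  h_P = 820/259
  h_Q = 7085/2072
  h_R = 9535/2072
  h_T = 165/37

Starting state is P, so the expected hitting time is h_P = 820/259.

Answer: 820/259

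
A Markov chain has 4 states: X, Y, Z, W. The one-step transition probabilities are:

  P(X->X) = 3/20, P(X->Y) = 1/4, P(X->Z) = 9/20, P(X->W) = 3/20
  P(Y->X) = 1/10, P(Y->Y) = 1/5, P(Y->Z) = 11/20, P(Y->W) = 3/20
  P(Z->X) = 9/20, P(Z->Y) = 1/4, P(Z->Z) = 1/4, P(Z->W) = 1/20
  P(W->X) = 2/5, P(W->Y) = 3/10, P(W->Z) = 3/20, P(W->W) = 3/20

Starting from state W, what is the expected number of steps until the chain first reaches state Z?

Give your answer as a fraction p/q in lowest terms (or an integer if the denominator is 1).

Answer: 1360/451

Derivation:
Let h_i = expected steps to first reach Z from state i.
Boundary: h_Z = 0.
First-step equations for the other states:
  h_X = 1 + 3/20*h_X + 1/4*h_Y + 9/20*h_Z + 3/20*h_W
  h_Y = 1 + 1/10*h_X + 1/5*h_Y + 11/20*h_Z + 3/20*h_W
  h_W = 1 + 2/5*h_X + 3/10*h_Y + 3/20*h_Z + 3/20*h_W

Substituting h_Z = 0 and rearranging gives the linear system (I - Q) h = 1:
  [17/20, -1/4, -3/20] . (h_X, h_Y, h_W) = 1
  [-1/10, 4/5, -3/20] . (h_X, h_Y, h_W) = 1
  [-2/5, -3/10, 17/20] . (h_X, h_Y, h_W) = 1

Solving yields:
  h_X = 1050/451
  h_Y = 950/451
  h_W = 1360/451

Starting state is W, so the expected hitting time is h_W = 1360/451.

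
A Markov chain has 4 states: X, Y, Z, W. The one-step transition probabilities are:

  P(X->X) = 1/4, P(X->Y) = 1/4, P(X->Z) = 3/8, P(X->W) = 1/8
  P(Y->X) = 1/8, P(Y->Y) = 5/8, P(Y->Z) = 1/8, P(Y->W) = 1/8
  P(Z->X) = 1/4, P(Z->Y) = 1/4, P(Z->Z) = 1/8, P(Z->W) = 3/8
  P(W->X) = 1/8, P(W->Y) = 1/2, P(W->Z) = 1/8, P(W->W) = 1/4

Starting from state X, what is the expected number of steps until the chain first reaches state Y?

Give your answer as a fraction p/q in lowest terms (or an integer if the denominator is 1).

Let h_i = expected steps to first reach Y from state i.
Boundary: h_Y = 0.
First-step equations for the other states:
  h_X = 1 + 1/4*h_X + 1/4*h_Y + 3/8*h_Z + 1/8*h_W
  h_Z = 1 + 1/4*h_X + 1/4*h_Y + 1/8*h_Z + 3/8*h_W
  h_W = 1 + 1/8*h_X + 1/2*h_Y + 1/8*h_Z + 1/4*h_W

Substituting h_Y = 0 and rearranging gives the linear system (I - Q) h = 1:
  [3/4, -3/8, -1/8] . (h_X, h_Z, h_W) = 1
  [-1/4, 7/8, -3/8] . (h_X, h_Z, h_W) = 1
  [-1/8, -1/8, 3/4] . (h_X, h_Z, h_W) = 1

Solving yields:
  h_X = 148/45
  h_Z = 28/9
  h_W = 12/5

Starting state is X, so the expected hitting time is h_X = 148/45.

Answer: 148/45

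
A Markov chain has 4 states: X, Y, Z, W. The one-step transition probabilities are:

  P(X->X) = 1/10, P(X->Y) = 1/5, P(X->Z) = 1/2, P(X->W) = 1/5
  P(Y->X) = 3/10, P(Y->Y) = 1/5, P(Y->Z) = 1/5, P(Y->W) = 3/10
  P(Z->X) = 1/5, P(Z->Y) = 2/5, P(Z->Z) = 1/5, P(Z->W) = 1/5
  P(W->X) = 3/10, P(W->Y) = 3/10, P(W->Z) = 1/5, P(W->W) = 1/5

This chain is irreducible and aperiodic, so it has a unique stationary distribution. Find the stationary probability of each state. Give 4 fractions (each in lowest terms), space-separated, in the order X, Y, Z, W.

The stationary distribution satisfies pi = pi * P, i.e.:
  pi_X = 1/10*pi_X + 3/10*pi_Y + 1/5*pi_Z + 3/10*pi_W
  pi_Y = 1/5*pi_X + 1/5*pi_Y + 2/5*pi_Z + 3/10*pi_W
  pi_Z = 1/2*pi_X + 1/5*pi_Y + 1/5*pi_Z + 1/5*pi_W
  pi_W = 1/5*pi_X + 3/10*pi_Y + 1/5*pi_Z + 1/5*pi_W
with normalization: pi_X + pi_Y + pi_Z + pi_W = 1.

Using the first 3 balance equations plus normalization, the linear system A*pi = b is:
  [-9/10, 3/10, 1/5, 3/10] . pi = 0
  [1/5, -4/5, 2/5, 3/10] . pi = 0
  [1/2, 1/5, -4/5, 1/5] . pi = 0
  [1, 1, 1, 1] . pi = 1

Solving yields:
  pi_X = 28/123
  pi_Y = 34/123
  pi_Z = 11/41
  pi_W = 28/123

Verification (pi * P):
  28/123*1/10 + 34/123*3/10 + 11/41*1/5 + 28/123*3/10 = 28/123 = pi_X  (ok)
  28/123*1/5 + 34/123*1/5 + 11/41*2/5 + 28/123*3/10 = 34/123 = pi_Y  (ok)
  28/123*1/2 + 34/123*1/5 + 11/41*1/5 + 28/123*1/5 = 11/41 = pi_Z  (ok)
  28/123*1/5 + 34/123*3/10 + 11/41*1/5 + 28/123*1/5 = 28/123 = pi_W  (ok)

Answer: 28/123 34/123 11/41 28/123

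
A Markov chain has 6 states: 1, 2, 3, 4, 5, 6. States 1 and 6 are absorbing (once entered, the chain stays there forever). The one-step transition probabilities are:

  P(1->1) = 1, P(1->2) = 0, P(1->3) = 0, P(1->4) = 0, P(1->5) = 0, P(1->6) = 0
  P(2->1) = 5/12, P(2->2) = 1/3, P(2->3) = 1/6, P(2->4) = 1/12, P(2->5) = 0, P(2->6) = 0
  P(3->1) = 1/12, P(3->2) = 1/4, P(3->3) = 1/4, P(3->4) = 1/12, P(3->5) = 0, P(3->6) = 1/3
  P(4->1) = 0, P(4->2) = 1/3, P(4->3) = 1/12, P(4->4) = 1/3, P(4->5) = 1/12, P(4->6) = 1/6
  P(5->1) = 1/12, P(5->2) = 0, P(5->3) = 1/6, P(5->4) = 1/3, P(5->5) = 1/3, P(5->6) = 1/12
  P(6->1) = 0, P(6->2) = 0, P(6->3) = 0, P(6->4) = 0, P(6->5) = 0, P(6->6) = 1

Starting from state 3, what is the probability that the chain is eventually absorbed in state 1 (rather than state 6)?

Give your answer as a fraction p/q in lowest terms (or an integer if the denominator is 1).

Let a_i = P(absorbed in 1 | start in state i).
Boundary conditions: a_1 = 1, a_6 = 0.
For each transient state i, a_i = sum_j P(i->j) * a_j:
  a_2 = 5/12*a_1 + 1/3*a_2 + 1/6*a_3 + 1/12*a_4 + 0*a_5 + 0*a_6
  a_3 = 1/12*a_1 + 1/4*a_2 + 1/4*a_3 + 1/12*a_4 + 0*a_5 + 1/3*a_6
  a_4 = 0*a_1 + 1/3*a_2 + 1/12*a_3 + 1/3*a_4 + 1/12*a_5 + 1/6*a_6
  a_5 = 1/12*a_1 + 0*a_2 + 1/6*a_3 + 1/3*a_4 + 1/3*a_5 + 1/12*a_6

Substituting a_1 = 1 and a_6 = 0, rearrange to (I - Q) a = r where r[i] = P(i -> 1):
  [2/3, -1/6, -1/12, 0] . (a_2, a_3, a_4, a_5) = 5/12
  [-1/4, 3/4, -1/12, 0] . (a_2, a_3, a_4, a_5) = 1/12
  [-1/3, -1/12, 2/3, -1/12] . (a_2, a_3, a_4, a_5) = 0
  [0, -1/6, -1/3, 2/3] . (a_2, a_3, a_4, a_5) = 1/12

Solving yields:
  a_2 = 2791/3498
  a_3 = 1519/3498
  a_4 = 300/583
  a_5 = 1717/3498

Starting state is 3, so the absorption probability is a_3 = 1519/3498.

Answer: 1519/3498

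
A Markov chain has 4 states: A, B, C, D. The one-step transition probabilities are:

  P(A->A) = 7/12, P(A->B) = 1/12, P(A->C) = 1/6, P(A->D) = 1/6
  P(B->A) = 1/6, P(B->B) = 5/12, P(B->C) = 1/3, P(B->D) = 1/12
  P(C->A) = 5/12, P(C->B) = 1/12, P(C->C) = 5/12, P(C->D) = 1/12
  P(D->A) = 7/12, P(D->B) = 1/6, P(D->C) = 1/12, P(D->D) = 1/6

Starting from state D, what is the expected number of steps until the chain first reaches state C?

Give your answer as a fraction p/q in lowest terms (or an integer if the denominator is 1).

Let h_i = expected steps to first reach C from state i.
Boundary: h_C = 0.
First-step equations for the other states:
  h_A = 1 + 7/12*h_A + 1/12*h_B + 1/6*h_C + 1/6*h_D
  h_B = 1 + 1/6*h_A + 5/12*h_B + 1/3*h_C + 1/12*h_D
  h_D = 1 + 7/12*h_A + 1/6*h_B + 1/12*h_C + 1/6*h_D

Substituting h_C = 0 and rearranging gives the linear system (I - Q) h = 1:
  [5/12, -1/12, -1/6] . (h_A, h_B, h_D) = 1
  [-1/6, 7/12, -1/12] . (h_A, h_B, h_D) = 1
  [-7/12, -1/6, 5/6] . (h_A, h_B, h_D) = 1

Solving yields:
  h_A = 388/69
  h_B = 96/23
  h_D = 412/69

Starting state is D, so the expected hitting time is h_D = 412/69.

Answer: 412/69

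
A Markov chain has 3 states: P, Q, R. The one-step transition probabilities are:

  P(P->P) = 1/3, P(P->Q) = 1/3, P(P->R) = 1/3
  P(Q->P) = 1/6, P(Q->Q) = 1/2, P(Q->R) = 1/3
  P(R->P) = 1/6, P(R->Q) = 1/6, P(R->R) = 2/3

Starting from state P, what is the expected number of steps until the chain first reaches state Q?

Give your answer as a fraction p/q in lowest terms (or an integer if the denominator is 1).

Answer: 4

Derivation:
Let h_i = expected steps to first reach Q from state i.
Boundary: h_Q = 0.
First-step equations for the other states:
  h_P = 1 + 1/3*h_P + 1/3*h_Q + 1/3*h_R
  h_R = 1 + 1/6*h_P + 1/6*h_Q + 2/3*h_R

Substituting h_Q = 0 and rearranging gives the linear system (I - Q) h = 1:
  [2/3, -1/3] . (h_P, h_R) = 1
  [-1/6, 1/3] . (h_P, h_R) = 1

Solving yields:
  h_P = 4
  h_R = 5

Starting state is P, so the expected hitting time is h_P = 4.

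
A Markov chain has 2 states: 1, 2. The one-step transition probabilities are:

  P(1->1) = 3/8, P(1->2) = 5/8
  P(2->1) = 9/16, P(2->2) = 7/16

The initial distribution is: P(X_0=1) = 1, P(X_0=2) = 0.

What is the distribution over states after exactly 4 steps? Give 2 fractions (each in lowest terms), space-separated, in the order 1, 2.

Answer: 15543/32768 17225/32768

Derivation:
Propagating the distribution step by step (d_{t+1} = d_t * P):
d_0 = (1=1, 2=0)
  d_1[1] = 1*3/8 + 0*9/16 = 3/8
  d_1[2] = 1*5/8 + 0*7/16 = 5/8
d_1 = (1=3/8, 2=5/8)
  d_2[1] = 3/8*3/8 + 5/8*9/16 = 63/128
  d_2[2] = 3/8*5/8 + 5/8*7/16 = 65/128
d_2 = (1=63/128, 2=65/128)
  d_3[1] = 63/128*3/8 + 65/128*9/16 = 963/2048
  d_3[2] = 63/128*5/8 + 65/128*7/16 = 1085/2048
d_3 = (1=963/2048, 2=1085/2048)
  d_4[1] = 963/2048*3/8 + 1085/2048*9/16 = 15543/32768
  d_4[2] = 963/2048*5/8 + 1085/2048*7/16 = 17225/32768
d_4 = (1=15543/32768, 2=17225/32768)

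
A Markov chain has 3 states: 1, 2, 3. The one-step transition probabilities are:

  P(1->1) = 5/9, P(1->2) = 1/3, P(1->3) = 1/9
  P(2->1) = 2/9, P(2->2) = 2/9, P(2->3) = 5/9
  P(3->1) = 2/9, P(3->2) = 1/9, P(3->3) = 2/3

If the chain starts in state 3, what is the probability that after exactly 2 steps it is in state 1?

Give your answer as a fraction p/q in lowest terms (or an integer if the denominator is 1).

Answer: 8/27

Derivation:
Computing P^2 by repeated multiplication:
P^1 =
  1: [5/9, 1/3, 1/9]
  2: [2/9, 2/9, 5/9]
  3: [2/9, 1/9, 2/3]
P^2 =
  1: [11/27, 22/81, 26/81]
  2: [8/27, 5/27, 14/27]
  3: [8/27, 14/81, 43/81]

(P^2)[3 -> 1] = 8/27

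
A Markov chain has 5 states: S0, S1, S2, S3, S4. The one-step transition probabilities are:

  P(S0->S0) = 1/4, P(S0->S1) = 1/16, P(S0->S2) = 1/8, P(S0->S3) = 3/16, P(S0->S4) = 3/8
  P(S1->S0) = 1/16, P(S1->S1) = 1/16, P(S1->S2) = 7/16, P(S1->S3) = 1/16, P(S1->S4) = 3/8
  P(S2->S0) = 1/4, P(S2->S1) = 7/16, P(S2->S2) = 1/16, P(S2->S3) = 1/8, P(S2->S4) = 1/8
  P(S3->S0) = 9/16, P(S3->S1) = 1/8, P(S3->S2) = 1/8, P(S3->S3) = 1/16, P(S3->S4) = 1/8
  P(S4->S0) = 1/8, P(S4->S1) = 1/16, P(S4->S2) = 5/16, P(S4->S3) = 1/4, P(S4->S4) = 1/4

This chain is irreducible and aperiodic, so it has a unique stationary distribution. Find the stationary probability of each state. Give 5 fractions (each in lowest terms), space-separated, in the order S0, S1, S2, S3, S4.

The stationary distribution satisfies pi = pi * P, i.e.:
  pi_S0 = 1/4*pi_S0 + 1/16*pi_S1 + 1/4*pi_S2 + 9/16*pi_S3 + 1/8*pi_S4
  pi_S1 = 1/16*pi_S0 + 1/16*pi_S1 + 7/16*pi_S2 + 1/8*pi_S3 + 1/16*pi_S4
  pi_S2 = 1/8*pi_S0 + 7/16*pi_S1 + 1/16*pi_S2 + 1/8*pi_S3 + 5/16*pi_S4
  pi_S3 = 3/16*pi_S0 + 1/16*pi_S1 + 1/8*pi_S2 + 1/16*pi_S3 + 1/4*pi_S4
  pi_S4 = 3/8*pi_S0 + 3/8*pi_S1 + 1/8*pi_S2 + 1/8*pi_S3 + 1/4*pi_S4
with normalization: pi_S0 + pi_S1 + pi_S2 + pi_S3 + pi_S4 = 1.

Using the first 4 balance equations plus normalization, the linear system A*pi = b is:
  [-3/4, 1/16, 1/4, 9/16, 1/8] . pi = 0
  [1/16, -15/16, 7/16, 1/8, 1/16] . pi = 0
  [1/8, 7/16, -15/16, 1/8, 5/16] . pi = 0
  [3/16, 1/16, 1/8, -15/16, 1/4] . pi = 0
  [1, 1, 1, 1, 1] . pi = 1

Solving yields:
  pi_S0 = 9906/41621
  pi_S1 = 6219/41621
  pi_S2 = 8588/41621
  pi_S3 = 6355/41621
  pi_S4 = 10553/41621

Verification (pi * P):
  9906/41621*1/4 + 6219/41621*1/16 + 8588/41621*1/4 + 6355/41621*9/16 + 10553/41621*1/8 = 9906/41621 = pi_S0  (ok)
  9906/41621*1/16 + 6219/41621*1/16 + 8588/41621*7/16 + 6355/41621*1/8 + 10553/41621*1/16 = 6219/41621 = pi_S1  (ok)
  9906/41621*1/8 + 6219/41621*7/16 + 8588/41621*1/16 + 6355/41621*1/8 + 10553/41621*5/16 = 8588/41621 = pi_S2  (ok)
  9906/41621*3/16 + 6219/41621*1/16 + 8588/41621*1/8 + 6355/41621*1/16 + 10553/41621*1/4 = 6355/41621 = pi_S3  (ok)
  9906/41621*3/8 + 6219/41621*3/8 + 8588/41621*1/8 + 6355/41621*1/8 + 10553/41621*1/4 = 10553/41621 = pi_S4  (ok)

Answer: 9906/41621 6219/41621 8588/41621 6355/41621 10553/41621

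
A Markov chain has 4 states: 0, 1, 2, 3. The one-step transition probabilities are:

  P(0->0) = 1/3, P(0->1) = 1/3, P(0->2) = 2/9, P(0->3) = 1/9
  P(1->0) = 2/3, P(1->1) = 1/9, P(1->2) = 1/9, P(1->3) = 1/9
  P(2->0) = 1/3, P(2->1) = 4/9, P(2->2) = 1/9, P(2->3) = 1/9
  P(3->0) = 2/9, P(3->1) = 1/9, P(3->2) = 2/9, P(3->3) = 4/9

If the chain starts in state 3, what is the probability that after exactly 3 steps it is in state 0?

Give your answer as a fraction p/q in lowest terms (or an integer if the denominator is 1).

Computing P^3 by repeated multiplication:
P^1 =
  0: [1/3, 1/3, 2/9, 1/9]
  1: [2/3, 1/9, 1/9, 1/9]
  2: [1/3, 4/9, 1/9, 1/9]
  3: [2/9, 1/9, 2/9, 4/9]
P^2 =
  0: [35/81, 7/27, 13/81, 4/27]
  1: [29/81, 8/27, 16/81, 4/27]
  2: [38/81, 2/9, 13/81, 4/27]
  3: [26/81, 19/81, 5/27, 7/27]
P^3 =
  0: [98/243, 190/729, 128/729, 13/81]
  1: [101/243, 187/729, 122/729, 13/81]
  2: [95/243, 196/729, 131/729, 13/81]
  3: [31/81, 178/729, 128/729, 16/81]

(P^3)[3 -> 0] = 31/81

Answer: 31/81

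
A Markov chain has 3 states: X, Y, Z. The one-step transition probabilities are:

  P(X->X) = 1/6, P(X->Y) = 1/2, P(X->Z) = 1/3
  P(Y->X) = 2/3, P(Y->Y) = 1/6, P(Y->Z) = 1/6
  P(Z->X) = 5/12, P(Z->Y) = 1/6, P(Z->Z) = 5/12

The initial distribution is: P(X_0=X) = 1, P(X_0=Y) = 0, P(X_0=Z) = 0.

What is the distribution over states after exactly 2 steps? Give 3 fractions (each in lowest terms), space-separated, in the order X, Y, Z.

Answer: 1/2 2/9 5/18

Derivation:
Propagating the distribution step by step (d_{t+1} = d_t * P):
d_0 = (X=1, Y=0, Z=0)
  d_1[X] = 1*1/6 + 0*2/3 + 0*5/12 = 1/6
  d_1[Y] = 1*1/2 + 0*1/6 + 0*1/6 = 1/2
  d_1[Z] = 1*1/3 + 0*1/6 + 0*5/12 = 1/3
d_1 = (X=1/6, Y=1/2, Z=1/3)
  d_2[X] = 1/6*1/6 + 1/2*2/3 + 1/3*5/12 = 1/2
  d_2[Y] = 1/6*1/2 + 1/2*1/6 + 1/3*1/6 = 2/9
  d_2[Z] = 1/6*1/3 + 1/2*1/6 + 1/3*5/12 = 5/18
d_2 = (X=1/2, Y=2/9, Z=5/18)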